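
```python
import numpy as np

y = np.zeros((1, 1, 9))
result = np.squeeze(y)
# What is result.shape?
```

(9,)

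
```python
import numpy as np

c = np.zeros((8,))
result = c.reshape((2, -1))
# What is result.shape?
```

(2, 4)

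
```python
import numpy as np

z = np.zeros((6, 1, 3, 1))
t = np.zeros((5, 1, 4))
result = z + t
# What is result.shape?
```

(6, 5, 3, 4)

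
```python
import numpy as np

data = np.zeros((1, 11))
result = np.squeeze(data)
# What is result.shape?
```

(11,)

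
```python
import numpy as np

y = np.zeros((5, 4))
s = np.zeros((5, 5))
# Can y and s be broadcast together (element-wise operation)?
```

No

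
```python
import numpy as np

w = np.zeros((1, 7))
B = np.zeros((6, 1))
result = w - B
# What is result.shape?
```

(6, 7)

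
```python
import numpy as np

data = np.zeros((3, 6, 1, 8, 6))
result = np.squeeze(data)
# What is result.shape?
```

(3, 6, 8, 6)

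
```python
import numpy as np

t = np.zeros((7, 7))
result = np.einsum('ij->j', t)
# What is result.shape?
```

(7,)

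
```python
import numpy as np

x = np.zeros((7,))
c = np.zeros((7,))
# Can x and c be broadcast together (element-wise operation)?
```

Yes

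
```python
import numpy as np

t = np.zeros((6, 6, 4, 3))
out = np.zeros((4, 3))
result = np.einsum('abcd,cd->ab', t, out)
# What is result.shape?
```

(6, 6)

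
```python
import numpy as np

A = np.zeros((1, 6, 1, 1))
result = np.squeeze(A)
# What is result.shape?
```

(6,)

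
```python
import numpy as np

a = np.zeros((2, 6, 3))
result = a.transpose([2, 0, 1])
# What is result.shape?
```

(3, 2, 6)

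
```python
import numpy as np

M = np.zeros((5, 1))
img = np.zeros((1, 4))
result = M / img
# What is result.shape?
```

(5, 4)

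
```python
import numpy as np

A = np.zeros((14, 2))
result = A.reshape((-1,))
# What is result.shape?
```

(28,)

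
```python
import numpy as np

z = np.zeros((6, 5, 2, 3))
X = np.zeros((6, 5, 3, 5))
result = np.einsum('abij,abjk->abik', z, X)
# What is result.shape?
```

(6, 5, 2, 5)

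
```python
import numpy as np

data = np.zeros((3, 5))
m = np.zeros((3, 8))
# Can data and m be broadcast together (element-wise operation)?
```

No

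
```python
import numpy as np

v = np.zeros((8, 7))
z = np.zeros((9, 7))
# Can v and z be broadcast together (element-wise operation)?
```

No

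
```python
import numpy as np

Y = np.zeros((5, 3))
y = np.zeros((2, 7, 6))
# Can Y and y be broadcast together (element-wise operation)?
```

No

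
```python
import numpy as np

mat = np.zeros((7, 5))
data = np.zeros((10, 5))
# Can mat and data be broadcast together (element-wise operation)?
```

No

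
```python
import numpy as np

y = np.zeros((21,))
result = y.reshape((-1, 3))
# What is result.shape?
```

(7, 3)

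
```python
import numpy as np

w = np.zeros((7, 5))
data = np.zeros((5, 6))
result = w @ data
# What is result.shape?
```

(7, 6)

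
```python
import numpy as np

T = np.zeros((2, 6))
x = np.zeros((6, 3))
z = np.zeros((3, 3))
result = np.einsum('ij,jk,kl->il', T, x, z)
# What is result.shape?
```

(2, 3)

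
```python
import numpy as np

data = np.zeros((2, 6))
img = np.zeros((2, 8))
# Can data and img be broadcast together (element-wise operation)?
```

No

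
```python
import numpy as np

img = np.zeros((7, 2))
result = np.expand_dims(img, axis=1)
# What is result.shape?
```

(7, 1, 2)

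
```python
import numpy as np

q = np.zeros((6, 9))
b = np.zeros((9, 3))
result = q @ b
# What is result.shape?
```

(6, 3)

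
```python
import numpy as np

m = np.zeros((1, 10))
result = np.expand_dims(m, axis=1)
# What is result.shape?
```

(1, 1, 10)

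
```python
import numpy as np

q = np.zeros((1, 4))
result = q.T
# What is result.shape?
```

(4, 1)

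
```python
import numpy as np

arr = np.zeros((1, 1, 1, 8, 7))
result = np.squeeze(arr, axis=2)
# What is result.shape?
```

(1, 1, 8, 7)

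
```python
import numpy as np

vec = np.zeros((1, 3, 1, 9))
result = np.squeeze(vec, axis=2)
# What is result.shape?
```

(1, 3, 9)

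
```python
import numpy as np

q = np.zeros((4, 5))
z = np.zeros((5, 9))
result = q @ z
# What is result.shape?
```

(4, 9)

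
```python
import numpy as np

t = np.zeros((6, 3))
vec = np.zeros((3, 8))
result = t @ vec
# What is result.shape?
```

(6, 8)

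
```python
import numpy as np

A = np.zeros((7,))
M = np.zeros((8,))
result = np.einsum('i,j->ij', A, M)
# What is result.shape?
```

(7, 8)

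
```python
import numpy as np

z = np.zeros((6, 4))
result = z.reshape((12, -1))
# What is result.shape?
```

(12, 2)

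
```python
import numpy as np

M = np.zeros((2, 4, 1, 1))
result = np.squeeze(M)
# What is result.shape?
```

(2, 4)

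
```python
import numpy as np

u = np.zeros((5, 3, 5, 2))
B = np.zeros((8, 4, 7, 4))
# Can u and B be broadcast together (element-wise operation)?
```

No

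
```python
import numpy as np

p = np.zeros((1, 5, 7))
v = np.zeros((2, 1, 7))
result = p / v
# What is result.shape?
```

(2, 5, 7)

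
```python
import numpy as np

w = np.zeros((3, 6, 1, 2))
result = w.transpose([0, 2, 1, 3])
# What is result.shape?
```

(3, 1, 6, 2)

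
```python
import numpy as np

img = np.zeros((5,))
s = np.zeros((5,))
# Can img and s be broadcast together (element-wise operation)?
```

Yes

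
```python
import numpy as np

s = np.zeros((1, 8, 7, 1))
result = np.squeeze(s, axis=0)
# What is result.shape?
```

(8, 7, 1)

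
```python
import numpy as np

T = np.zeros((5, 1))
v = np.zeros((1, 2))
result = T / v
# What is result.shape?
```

(5, 2)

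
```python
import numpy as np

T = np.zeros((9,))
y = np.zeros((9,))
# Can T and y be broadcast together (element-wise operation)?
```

Yes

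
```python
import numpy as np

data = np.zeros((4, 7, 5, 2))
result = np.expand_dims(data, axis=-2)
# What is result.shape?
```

(4, 7, 5, 1, 2)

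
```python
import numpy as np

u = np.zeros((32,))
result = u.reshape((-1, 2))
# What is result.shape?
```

(16, 2)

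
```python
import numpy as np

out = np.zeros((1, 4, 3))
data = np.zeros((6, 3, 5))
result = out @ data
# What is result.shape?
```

(6, 4, 5)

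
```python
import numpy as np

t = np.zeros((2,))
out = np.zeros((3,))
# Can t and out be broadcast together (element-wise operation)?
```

No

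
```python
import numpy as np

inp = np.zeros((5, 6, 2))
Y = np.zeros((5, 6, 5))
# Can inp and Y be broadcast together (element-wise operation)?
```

No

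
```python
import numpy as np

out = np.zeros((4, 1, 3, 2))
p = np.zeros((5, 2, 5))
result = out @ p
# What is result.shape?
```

(4, 5, 3, 5)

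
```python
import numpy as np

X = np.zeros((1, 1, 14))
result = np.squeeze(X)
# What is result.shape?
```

(14,)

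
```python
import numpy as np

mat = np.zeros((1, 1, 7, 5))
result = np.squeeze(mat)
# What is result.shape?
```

(7, 5)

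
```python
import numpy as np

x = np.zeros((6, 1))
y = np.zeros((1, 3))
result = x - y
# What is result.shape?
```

(6, 3)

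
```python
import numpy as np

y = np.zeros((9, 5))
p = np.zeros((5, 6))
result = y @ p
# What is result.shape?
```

(9, 6)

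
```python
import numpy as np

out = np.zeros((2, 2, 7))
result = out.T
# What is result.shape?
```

(7, 2, 2)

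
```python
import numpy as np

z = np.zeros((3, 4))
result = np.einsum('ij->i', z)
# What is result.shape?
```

(3,)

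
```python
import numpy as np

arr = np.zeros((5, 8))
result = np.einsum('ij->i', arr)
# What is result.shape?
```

(5,)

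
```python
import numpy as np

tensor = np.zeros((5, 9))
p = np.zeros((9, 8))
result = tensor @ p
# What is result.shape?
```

(5, 8)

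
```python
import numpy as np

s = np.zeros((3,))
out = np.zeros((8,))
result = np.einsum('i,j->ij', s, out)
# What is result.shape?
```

(3, 8)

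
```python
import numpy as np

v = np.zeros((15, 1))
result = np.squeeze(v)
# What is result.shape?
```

(15,)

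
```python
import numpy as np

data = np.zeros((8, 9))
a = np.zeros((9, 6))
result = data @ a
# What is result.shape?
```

(8, 6)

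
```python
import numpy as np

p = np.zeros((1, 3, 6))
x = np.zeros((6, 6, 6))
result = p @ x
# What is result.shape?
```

(6, 3, 6)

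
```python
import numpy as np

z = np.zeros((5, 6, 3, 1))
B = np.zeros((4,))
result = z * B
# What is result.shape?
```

(5, 6, 3, 4)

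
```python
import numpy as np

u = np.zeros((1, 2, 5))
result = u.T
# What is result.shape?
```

(5, 2, 1)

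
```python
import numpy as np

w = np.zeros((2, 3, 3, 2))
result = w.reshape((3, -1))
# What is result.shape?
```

(3, 12)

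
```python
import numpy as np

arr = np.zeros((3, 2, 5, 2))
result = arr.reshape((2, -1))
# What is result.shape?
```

(2, 30)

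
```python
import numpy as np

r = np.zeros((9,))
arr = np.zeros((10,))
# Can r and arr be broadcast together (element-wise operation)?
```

No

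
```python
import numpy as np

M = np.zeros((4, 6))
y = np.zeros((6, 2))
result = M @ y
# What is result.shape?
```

(4, 2)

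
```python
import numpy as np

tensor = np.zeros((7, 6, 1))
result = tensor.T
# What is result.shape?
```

(1, 6, 7)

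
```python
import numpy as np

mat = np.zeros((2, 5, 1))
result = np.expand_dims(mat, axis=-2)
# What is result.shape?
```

(2, 5, 1, 1)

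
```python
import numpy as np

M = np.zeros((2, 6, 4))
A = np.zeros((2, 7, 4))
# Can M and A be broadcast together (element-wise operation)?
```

No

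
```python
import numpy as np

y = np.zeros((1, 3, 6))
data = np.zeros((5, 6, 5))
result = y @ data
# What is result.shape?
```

(5, 3, 5)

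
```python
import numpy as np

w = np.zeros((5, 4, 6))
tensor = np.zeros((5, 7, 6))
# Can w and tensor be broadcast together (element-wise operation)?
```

No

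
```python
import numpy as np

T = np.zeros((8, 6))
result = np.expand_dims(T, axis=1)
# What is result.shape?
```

(8, 1, 6)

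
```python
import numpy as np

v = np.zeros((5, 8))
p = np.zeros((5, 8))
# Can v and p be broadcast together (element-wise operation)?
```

Yes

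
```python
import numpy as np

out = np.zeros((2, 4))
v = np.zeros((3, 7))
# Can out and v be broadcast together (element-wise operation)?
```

No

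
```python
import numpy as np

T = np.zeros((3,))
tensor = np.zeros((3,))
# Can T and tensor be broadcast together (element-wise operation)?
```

Yes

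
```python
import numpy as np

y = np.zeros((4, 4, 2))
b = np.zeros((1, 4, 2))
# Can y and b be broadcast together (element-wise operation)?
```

Yes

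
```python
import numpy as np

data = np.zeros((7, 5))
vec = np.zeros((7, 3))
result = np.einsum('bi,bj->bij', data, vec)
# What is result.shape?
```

(7, 5, 3)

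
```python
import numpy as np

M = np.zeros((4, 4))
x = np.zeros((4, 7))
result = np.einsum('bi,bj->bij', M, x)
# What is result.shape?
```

(4, 4, 7)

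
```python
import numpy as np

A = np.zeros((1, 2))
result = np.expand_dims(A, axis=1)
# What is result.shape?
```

(1, 1, 2)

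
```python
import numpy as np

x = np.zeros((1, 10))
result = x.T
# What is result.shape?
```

(10, 1)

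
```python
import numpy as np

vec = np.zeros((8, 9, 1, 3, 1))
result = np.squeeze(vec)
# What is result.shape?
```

(8, 9, 3)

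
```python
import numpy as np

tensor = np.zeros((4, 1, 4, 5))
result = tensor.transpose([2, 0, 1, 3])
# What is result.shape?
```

(4, 4, 1, 5)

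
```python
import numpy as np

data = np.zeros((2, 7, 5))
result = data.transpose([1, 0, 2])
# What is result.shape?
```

(7, 2, 5)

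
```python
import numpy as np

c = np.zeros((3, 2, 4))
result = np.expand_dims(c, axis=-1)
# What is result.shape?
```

(3, 2, 4, 1)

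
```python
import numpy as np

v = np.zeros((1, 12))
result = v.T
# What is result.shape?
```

(12, 1)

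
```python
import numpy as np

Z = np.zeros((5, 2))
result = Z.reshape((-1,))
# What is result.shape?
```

(10,)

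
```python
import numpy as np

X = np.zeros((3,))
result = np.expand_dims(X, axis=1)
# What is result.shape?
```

(3, 1)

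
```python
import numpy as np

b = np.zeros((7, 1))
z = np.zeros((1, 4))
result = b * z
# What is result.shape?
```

(7, 4)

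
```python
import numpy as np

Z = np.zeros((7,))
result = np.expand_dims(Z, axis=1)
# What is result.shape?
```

(7, 1)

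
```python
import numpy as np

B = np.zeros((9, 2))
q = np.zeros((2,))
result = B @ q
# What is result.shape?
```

(9,)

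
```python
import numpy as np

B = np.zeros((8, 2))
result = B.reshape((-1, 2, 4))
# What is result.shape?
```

(2, 2, 4)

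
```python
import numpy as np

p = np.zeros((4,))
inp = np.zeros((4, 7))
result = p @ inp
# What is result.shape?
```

(7,)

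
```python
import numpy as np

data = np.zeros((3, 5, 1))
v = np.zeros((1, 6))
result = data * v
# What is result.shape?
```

(3, 5, 6)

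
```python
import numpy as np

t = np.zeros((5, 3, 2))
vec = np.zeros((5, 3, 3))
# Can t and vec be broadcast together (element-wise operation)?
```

No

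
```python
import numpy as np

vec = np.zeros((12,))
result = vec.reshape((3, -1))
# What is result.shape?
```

(3, 4)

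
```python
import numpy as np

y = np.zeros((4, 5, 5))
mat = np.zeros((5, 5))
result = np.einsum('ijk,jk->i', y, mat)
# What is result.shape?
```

(4,)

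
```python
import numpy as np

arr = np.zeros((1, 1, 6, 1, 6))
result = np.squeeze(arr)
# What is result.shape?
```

(6, 6)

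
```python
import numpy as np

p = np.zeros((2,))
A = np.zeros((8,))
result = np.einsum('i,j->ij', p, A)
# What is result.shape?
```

(2, 8)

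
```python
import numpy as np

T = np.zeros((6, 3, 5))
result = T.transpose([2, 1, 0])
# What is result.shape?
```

(5, 3, 6)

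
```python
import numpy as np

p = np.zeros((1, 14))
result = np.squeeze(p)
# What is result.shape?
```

(14,)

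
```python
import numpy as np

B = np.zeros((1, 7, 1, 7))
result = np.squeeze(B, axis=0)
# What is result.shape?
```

(7, 1, 7)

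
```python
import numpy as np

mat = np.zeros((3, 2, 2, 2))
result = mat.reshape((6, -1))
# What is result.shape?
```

(6, 4)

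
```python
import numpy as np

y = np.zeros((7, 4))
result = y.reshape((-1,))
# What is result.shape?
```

(28,)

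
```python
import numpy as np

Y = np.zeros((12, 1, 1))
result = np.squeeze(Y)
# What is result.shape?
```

(12,)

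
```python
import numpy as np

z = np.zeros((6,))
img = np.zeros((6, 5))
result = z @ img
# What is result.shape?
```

(5,)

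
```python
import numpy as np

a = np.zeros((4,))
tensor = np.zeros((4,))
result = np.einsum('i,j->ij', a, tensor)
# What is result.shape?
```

(4, 4)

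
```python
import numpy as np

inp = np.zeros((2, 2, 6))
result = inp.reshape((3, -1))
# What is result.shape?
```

(3, 8)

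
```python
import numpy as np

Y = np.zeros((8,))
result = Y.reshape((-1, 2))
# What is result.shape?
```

(4, 2)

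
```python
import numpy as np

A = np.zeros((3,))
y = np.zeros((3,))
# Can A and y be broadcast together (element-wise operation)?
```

Yes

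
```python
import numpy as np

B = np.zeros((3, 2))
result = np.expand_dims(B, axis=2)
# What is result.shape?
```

(3, 2, 1)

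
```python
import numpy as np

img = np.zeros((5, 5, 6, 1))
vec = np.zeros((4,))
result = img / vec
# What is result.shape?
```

(5, 5, 6, 4)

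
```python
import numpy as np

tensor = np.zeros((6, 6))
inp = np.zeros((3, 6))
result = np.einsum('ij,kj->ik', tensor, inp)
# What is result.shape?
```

(6, 3)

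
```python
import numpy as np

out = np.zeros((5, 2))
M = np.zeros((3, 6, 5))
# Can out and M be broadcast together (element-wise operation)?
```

No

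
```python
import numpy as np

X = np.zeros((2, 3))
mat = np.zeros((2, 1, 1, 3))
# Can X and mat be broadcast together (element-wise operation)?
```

Yes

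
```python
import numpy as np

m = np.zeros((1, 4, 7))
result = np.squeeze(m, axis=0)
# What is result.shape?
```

(4, 7)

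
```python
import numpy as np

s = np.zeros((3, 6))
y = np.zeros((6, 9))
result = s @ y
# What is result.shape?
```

(3, 9)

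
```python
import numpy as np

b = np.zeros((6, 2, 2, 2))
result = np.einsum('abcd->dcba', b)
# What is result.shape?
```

(2, 2, 2, 6)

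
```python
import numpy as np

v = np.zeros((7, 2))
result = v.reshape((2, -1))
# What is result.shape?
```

(2, 7)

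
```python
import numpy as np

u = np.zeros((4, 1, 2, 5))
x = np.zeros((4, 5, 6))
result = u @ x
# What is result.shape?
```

(4, 4, 2, 6)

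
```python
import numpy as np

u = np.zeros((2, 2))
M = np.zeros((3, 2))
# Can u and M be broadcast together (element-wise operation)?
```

No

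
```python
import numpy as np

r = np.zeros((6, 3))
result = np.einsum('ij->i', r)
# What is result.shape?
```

(6,)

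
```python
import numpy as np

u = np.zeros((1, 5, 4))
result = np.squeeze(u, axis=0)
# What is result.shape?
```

(5, 4)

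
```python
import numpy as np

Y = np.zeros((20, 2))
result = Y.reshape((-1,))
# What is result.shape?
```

(40,)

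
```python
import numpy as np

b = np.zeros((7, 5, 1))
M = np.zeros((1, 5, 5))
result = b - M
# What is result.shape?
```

(7, 5, 5)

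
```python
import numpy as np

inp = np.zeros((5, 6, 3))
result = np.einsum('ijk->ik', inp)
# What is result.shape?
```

(5, 3)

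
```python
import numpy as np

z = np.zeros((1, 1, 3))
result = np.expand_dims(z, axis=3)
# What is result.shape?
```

(1, 1, 3, 1)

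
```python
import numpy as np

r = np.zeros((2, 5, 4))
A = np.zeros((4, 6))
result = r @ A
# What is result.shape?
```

(2, 5, 6)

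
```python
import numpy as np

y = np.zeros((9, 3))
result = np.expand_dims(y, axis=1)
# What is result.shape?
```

(9, 1, 3)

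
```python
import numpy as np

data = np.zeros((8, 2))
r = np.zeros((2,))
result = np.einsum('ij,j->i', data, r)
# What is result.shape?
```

(8,)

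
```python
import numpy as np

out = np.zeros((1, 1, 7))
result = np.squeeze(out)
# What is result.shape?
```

(7,)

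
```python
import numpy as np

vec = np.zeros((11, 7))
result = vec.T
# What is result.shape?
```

(7, 11)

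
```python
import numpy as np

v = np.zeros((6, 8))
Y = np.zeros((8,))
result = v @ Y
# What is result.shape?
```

(6,)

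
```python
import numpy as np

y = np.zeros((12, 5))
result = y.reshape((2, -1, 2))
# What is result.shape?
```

(2, 15, 2)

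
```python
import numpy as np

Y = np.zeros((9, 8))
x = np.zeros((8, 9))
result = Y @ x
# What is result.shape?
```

(9, 9)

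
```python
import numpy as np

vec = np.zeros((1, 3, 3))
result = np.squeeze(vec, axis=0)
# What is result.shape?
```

(3, 3)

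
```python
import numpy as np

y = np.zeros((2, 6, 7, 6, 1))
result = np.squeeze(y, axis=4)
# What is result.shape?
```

(2, 6, 7, 6)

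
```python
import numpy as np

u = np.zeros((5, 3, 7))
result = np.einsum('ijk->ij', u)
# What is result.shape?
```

(5, 3)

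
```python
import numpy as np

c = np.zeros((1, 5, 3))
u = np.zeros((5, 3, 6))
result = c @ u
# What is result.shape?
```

(5, 5, 6)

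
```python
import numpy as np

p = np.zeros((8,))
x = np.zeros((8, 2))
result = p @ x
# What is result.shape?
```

(2,)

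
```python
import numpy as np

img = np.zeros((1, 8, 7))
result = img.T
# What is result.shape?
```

(7, 8, 1)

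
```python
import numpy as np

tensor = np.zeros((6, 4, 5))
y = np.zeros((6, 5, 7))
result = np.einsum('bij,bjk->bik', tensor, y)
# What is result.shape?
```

(6, 4, 7)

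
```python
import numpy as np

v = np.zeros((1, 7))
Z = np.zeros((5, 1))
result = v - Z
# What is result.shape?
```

(5, 7)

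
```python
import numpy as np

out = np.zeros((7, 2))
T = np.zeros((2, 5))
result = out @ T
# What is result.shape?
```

(7, 5)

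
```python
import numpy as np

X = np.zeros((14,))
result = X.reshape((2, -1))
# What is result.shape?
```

(2, 7)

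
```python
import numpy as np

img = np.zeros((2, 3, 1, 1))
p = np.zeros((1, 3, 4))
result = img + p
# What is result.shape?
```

(2, 3, 3, 4)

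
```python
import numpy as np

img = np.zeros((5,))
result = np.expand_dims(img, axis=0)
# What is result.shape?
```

(1, 5)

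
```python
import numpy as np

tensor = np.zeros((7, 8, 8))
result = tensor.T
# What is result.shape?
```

(8, 8, 7)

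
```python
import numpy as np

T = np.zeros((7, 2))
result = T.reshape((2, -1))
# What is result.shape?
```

(2, 7)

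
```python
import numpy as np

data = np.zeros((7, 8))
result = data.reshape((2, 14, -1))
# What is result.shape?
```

(2, 14, 2)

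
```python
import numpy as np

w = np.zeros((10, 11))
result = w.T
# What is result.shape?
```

(11, 10)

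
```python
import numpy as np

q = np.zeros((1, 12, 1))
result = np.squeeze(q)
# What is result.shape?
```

(12,)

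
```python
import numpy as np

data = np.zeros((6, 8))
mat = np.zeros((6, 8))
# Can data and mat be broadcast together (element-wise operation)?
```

Yes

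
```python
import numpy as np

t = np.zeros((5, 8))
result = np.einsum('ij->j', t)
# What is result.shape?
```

(8,)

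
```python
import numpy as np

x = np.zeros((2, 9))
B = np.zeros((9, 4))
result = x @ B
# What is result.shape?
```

(2, 4)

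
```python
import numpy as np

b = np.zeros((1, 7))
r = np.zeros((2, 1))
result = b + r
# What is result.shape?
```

(2, 7)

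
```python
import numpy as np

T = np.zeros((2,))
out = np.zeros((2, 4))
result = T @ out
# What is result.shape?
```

(4,)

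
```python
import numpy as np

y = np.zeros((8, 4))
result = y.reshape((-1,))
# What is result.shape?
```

(32,)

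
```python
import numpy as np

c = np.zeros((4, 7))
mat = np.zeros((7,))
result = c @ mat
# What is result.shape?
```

(4,)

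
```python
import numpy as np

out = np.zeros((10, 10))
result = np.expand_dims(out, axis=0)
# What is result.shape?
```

(1, 10, 10)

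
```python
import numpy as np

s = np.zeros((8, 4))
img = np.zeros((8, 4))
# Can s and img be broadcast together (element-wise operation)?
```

Yes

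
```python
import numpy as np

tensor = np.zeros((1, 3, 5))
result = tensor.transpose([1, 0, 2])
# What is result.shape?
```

(3, 1, 5)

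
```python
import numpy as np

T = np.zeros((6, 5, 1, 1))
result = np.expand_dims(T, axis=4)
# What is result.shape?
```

(6, 5, 1, 1, 1)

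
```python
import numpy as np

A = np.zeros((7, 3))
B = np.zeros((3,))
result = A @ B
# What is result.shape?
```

(7,)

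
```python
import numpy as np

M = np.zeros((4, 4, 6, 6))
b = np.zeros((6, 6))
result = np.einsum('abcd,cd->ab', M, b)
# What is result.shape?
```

(4, 4)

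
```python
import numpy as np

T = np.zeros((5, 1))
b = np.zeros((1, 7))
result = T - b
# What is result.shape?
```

(5, 7)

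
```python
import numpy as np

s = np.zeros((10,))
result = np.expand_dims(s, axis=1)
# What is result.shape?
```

(10, 1)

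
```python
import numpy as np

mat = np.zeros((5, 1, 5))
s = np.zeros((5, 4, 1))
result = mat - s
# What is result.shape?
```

(5, 4, 5)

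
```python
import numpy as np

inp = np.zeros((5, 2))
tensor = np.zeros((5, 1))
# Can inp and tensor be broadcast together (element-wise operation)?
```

Yes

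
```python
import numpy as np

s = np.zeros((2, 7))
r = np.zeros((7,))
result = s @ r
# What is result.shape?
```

(2,)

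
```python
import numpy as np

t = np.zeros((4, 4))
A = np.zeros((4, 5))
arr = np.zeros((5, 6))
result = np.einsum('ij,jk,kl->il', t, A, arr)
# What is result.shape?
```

(4, 6)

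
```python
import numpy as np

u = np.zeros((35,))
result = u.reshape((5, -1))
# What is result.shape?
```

(5, 7)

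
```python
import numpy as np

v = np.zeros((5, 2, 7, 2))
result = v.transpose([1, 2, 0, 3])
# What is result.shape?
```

(2, 7, 5, 2)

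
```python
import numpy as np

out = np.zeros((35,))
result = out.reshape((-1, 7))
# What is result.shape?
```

(5, 7)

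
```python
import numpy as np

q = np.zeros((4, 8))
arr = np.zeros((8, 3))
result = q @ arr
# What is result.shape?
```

(4, 3)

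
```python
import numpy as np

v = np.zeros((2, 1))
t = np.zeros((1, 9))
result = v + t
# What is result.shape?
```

(2, 9)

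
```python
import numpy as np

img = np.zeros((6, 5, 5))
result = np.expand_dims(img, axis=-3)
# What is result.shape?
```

(6, 1, 5, 5)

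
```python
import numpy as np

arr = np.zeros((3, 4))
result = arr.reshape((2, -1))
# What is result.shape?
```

(2, 6)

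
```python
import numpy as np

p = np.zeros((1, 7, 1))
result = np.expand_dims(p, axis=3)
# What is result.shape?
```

(1, 7, 1, 1)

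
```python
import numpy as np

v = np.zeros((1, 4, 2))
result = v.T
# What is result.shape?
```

(2, 4, 1)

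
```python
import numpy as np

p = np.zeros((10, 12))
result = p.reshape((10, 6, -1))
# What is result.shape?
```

(10, 6, 2)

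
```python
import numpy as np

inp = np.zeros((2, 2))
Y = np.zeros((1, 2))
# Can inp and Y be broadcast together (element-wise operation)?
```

Yes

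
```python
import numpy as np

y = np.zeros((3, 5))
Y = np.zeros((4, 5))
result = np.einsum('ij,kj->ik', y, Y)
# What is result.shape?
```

(3, 4)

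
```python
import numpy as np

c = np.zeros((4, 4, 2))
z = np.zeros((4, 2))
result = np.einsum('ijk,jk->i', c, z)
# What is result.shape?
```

(4,)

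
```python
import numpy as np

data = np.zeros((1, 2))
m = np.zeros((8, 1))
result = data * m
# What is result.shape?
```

(8, 2)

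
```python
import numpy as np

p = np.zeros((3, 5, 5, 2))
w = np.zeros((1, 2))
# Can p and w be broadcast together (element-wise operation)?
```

Yes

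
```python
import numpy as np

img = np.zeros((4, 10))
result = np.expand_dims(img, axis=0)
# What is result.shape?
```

(1, 4, 10)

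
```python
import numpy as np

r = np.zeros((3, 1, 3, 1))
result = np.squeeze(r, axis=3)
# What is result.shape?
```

(3, 1, 3)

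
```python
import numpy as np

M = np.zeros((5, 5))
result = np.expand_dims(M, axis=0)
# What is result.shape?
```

(1, 5, 5)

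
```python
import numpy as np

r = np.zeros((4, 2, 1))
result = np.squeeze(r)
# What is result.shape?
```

(4, 2)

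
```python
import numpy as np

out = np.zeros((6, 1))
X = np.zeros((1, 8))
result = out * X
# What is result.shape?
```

(6, 8)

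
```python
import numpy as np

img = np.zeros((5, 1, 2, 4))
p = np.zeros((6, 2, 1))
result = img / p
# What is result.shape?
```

(5, 6, 2, 4)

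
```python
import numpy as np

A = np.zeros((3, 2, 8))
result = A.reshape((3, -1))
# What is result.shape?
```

(3, 16)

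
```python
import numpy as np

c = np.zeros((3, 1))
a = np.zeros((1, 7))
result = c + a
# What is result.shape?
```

(3, 7)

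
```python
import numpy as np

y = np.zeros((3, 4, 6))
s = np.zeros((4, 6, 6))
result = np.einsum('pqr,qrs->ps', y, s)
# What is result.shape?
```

(3, 6)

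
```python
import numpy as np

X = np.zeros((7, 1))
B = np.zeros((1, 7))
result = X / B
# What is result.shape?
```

(7, 7)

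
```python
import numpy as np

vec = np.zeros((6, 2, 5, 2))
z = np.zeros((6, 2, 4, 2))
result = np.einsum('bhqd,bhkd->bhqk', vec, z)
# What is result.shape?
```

(6, 2, 5, 4)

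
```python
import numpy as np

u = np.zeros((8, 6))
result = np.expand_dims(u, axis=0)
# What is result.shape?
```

(1, 8, 6)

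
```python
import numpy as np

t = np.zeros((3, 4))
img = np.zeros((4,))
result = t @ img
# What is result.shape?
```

(3,)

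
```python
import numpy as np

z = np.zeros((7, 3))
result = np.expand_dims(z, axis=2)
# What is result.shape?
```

(7, 3, 1)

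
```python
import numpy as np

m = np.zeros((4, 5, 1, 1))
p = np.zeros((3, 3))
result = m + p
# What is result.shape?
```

(4, 5, 3, 3)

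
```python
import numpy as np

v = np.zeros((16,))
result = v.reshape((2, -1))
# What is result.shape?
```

(2, 8)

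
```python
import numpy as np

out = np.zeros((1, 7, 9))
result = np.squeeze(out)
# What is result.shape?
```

(7, 9)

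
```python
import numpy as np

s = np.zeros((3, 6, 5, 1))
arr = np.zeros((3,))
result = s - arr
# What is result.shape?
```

(3, 6, 5, 3)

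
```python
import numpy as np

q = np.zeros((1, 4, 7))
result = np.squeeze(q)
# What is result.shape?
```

(4, 7)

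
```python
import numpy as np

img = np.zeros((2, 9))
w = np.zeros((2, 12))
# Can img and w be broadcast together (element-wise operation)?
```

No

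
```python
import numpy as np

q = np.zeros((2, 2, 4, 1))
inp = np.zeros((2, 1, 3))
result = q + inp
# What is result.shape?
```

(2, 2, 4, 3)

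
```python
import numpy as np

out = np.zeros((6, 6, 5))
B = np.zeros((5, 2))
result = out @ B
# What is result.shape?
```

(6, 6, 2)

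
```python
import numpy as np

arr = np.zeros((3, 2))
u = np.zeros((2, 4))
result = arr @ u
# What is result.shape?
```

(3, 4)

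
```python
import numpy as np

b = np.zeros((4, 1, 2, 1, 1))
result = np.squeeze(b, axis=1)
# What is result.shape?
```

(4, 2, 1, 1)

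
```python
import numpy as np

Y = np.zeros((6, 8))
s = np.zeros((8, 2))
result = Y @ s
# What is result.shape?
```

(6, 2)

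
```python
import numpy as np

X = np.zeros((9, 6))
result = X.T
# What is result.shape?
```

(6, 9)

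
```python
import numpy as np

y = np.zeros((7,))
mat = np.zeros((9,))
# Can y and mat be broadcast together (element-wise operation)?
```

No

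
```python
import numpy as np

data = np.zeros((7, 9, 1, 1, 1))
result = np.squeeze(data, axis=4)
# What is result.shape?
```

(7, 9, 1, 1)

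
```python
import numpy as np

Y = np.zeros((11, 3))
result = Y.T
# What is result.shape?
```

(3, 11)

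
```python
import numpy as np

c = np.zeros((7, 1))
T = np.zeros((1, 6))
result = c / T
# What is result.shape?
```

(7, 6)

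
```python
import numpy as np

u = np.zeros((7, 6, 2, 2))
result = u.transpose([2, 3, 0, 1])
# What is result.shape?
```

(2, 2, 7, 6)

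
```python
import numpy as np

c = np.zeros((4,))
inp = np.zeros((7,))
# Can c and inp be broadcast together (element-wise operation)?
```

No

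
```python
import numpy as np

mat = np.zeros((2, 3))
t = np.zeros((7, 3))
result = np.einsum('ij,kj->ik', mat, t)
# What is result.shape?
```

(2, 7)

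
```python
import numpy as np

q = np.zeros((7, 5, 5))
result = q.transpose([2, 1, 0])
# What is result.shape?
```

(5, 5, 7)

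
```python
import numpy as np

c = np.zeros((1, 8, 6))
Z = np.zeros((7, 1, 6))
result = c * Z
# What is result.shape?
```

(7, 8, 6)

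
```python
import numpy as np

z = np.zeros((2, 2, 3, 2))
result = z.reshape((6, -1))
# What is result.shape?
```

(6, 4)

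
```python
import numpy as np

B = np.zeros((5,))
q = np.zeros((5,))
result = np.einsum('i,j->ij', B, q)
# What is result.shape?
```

(5, 5)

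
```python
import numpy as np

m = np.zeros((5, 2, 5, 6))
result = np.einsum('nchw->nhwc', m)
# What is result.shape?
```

(5, 5, 6, 2)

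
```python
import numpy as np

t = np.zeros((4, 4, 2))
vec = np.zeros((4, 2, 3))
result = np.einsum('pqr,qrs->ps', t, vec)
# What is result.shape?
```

(4, 3)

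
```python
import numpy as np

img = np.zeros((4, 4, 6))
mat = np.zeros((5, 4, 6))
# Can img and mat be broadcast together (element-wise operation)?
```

No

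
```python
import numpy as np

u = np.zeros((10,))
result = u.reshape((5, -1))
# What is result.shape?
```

(5, 2)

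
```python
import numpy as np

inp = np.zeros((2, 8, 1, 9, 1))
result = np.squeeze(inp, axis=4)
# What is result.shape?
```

(2, 8, 1, 9)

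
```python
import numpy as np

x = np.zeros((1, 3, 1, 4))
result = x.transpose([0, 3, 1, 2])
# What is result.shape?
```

(1, 4, 3, 1)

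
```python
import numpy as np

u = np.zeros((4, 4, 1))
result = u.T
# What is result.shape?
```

(1, 4, 4)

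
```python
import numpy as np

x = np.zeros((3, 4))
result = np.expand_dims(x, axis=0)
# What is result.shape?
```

(1, 3, 4)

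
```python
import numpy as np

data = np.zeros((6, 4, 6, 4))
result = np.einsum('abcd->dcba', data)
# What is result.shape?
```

(4, 6, 4, 6)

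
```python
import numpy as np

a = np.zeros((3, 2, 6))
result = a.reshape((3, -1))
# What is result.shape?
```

(3, 12)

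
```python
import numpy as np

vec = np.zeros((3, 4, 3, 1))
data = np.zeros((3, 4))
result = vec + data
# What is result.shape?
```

(3, 4, 3, 4)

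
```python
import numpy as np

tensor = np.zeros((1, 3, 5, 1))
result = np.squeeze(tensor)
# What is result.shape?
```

(3, 5)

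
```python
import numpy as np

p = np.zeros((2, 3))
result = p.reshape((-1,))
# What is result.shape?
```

(6,)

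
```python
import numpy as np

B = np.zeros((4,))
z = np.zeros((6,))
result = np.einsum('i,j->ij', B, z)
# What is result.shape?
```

(4, 6)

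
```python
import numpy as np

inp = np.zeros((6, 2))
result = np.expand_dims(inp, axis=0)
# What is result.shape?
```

(1, 6, 2)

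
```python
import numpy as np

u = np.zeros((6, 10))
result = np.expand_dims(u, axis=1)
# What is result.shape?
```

(6, 1, 10)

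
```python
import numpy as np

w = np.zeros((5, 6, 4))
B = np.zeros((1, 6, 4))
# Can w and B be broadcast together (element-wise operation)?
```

Yes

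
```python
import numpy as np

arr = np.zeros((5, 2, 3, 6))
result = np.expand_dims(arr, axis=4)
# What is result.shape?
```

(5, 2, 3, 6, 1)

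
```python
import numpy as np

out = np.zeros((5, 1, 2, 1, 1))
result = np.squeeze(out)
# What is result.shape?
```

(5, 2)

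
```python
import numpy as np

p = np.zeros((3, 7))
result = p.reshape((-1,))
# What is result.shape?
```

(21,)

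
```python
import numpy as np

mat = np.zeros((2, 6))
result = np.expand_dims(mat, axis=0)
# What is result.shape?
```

(1, 2, 6)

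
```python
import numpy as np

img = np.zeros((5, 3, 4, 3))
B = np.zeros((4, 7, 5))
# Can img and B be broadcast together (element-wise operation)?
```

No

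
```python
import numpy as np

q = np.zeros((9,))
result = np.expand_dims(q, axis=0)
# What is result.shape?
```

(1, 9)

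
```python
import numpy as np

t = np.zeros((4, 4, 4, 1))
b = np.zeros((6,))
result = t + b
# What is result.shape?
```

(4, 4, 4, 6)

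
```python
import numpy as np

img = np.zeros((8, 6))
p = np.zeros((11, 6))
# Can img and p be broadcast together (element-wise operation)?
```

No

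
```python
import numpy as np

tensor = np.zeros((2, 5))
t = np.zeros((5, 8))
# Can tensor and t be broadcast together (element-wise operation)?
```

No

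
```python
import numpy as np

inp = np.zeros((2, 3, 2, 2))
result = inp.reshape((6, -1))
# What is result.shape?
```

(6, 4)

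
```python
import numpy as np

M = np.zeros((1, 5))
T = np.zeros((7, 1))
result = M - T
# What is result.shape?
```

(7, 5)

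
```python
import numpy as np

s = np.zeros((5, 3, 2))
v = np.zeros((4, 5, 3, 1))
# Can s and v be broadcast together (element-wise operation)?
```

Yes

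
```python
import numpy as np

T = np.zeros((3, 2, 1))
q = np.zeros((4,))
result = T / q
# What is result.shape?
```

(3, 2, 4)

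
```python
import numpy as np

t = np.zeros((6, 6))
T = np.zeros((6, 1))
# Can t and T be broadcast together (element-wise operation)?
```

Yes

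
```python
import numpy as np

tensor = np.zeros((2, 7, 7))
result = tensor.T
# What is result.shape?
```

(7, 7, 2)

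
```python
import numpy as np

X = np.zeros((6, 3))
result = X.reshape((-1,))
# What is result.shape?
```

(18,)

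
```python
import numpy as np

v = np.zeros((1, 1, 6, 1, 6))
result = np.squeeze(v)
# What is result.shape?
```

(6, 6)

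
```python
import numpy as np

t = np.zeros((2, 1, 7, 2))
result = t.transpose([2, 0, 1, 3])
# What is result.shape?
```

(7, 2, 1, 2)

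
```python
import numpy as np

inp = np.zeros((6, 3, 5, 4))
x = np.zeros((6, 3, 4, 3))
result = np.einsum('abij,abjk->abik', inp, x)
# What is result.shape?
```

(6, 3, 5, 3)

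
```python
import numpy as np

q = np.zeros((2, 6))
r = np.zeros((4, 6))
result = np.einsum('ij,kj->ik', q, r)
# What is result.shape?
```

(2, 4)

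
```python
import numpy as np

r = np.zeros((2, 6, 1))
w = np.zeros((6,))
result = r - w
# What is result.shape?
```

(2, 6, 6)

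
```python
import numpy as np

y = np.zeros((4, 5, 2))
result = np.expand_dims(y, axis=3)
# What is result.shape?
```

(4, 5, 2, 1)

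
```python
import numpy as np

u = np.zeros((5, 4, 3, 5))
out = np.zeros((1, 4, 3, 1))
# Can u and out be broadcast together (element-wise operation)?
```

Yes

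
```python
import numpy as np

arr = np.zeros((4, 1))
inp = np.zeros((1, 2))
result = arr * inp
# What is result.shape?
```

(4, 2)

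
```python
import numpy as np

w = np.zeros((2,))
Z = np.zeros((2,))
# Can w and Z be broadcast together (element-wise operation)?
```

Yes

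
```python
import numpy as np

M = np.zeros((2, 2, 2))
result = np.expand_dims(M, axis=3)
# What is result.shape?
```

(2, 2, 2, 1)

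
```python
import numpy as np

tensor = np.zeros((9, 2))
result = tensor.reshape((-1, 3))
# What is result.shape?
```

(6, 3)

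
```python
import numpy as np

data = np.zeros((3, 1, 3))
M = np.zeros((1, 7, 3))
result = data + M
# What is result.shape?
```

(3, 7, 3)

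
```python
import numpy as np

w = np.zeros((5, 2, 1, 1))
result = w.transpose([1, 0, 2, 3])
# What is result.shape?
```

(2, 5, 1, 1)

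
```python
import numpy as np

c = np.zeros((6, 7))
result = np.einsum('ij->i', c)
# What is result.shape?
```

(6,)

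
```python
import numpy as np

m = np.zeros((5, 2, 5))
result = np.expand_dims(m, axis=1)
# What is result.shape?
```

(5, 1, 2, 5)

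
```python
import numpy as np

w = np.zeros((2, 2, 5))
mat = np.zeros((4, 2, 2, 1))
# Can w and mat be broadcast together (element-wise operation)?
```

Yes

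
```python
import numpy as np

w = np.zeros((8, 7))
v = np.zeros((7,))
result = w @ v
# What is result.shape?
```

(8,)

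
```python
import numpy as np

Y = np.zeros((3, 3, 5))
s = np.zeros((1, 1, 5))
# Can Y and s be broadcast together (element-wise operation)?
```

Yes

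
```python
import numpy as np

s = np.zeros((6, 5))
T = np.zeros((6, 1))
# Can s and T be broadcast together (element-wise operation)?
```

Yes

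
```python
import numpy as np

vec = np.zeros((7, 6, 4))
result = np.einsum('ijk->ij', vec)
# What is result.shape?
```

(7, 6)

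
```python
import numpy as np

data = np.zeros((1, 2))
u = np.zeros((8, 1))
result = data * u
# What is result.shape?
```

(8, 2)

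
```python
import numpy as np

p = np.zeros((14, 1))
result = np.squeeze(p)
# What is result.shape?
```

(14,)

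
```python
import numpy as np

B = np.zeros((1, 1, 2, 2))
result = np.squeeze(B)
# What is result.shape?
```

(2, 2)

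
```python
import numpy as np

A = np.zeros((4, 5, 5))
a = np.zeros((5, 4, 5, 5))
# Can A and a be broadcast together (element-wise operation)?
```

Yes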